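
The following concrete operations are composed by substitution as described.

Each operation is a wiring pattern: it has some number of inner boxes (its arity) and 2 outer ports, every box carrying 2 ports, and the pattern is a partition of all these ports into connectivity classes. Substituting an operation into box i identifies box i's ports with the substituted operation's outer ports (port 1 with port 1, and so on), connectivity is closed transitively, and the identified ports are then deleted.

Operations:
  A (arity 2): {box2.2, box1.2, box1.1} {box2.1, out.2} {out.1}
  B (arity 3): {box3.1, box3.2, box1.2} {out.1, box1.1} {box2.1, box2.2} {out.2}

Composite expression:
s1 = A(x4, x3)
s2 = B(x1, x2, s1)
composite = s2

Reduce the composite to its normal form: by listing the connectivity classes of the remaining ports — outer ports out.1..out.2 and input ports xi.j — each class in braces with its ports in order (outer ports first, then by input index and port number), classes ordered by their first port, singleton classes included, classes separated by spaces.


Connectivity passes through glued B-boundaries; trace each wire chain.
the subtree at A composes to {out.1} {out.2, x3.1} {x3.2, x4.1, x4.2} on (x4, x3); out.j = own outer ports
the subtree at B composes to {out.1, x1.1} {out.2} {x1.2, x3.1} {x2.1, x2.2} {x3.2, x4.1, x4.2} on (x1, x2, x4, x3); out.j = own outer ports

{out.1, x1.1} {out.2} {x1.2, x3.1} {x2.1, x2.2} {x3.2, x4.1, x4.2}


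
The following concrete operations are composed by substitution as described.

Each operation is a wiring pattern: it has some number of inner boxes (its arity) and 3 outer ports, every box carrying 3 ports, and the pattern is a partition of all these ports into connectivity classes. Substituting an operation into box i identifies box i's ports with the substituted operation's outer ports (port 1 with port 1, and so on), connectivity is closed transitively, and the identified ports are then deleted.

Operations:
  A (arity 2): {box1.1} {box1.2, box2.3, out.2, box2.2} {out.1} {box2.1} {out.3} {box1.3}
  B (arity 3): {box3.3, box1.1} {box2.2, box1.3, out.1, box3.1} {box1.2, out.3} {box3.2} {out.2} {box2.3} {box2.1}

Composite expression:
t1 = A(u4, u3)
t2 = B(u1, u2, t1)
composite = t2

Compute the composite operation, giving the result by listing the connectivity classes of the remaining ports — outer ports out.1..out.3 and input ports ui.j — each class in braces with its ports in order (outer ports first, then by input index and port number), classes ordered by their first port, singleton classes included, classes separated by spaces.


{out.1, u1.3, u2.2} {out.2} {out.3, u1.2} {u1.1} {u2.1} {u2.3} {u3.1} {u3.2, u3.3, u4.2} {u4.1} {u4.3}

Reachability decides: close wires over B-identified ports.
stage A: inputs (u4, u3), connectivity {out.1} {out.2, u3.2, u3.3, u4.2} {out.3} {u3.1} {u4.1} {u4.3}, out.j its boundary
stage B: inputs (u1, u2, u4, u3), connectivity {out.1, u1.3, u2.2} {out.2} {out.3, u1.2} {u1.1} {u2.1} {u2.3} {u3.1} {u3.2, u3.3, u4.2} {u4.1} {u4.3}, out.j its boundary


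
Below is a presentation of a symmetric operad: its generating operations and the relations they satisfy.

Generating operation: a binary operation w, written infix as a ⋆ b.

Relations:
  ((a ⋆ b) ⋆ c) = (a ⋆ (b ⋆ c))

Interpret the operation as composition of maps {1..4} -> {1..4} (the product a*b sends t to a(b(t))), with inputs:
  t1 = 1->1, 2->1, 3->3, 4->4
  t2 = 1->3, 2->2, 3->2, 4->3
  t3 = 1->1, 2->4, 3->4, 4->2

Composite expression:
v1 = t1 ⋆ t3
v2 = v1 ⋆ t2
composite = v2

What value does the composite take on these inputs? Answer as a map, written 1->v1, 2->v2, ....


(t1 ⋆ t3) = 1->1, 2->4, 3->4, 4->1
((t1 ⋆ t3) ⋆ t2) = 1->4, 2->4, 3->4, 4->4

1->4, 2->4, 3->4, 4->4


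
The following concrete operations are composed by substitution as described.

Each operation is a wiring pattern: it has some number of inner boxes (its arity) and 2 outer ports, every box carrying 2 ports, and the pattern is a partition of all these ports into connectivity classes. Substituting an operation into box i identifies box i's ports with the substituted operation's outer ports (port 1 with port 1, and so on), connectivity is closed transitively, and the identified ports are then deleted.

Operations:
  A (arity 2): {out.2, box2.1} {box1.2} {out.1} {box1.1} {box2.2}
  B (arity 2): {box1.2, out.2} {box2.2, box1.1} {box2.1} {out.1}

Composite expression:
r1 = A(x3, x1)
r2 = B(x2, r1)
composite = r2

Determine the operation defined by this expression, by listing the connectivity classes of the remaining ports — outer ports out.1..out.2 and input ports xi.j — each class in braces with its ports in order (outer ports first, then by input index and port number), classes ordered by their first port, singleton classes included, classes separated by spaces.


{out.1} {out.2, x2.2} {x1.1, x2.1} {x1.2} {x3.1} {x3.2}

Reachability decides: close wires over B-identified ports.
composing A on (x3, x1), with out.j its own outer ports: {out.1} {out.2, x1.1} {x1.2} {x3.1} {x3.2}
composing B on (x2, x3, x1), with out.j its own outer ports: {out.1} {out.2, x2.2} {x1.1, x2.1} {x1.2} {x3.1} {x3.2}


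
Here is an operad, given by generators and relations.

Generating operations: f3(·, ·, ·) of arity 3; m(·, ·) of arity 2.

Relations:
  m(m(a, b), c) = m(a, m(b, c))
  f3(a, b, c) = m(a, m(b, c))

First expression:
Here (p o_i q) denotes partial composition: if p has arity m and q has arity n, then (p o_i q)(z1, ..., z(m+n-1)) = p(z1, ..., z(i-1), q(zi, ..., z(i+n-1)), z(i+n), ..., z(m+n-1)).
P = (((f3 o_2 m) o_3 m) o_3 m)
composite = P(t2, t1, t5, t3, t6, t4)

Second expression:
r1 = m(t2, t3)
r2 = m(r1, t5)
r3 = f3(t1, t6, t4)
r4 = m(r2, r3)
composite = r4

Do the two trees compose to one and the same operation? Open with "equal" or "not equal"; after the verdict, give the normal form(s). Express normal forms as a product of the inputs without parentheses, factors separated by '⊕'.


not equal; the first gives t2 ⊕ t1 ⊕ t5 ⊕ t3 ⊕ t6 ⊕ t4 and the second t2 ⊕ t3 ⊕ t5 ⊕ t1 ⊕ t6 ⊕ t4

Normal form of the first expression: t2 ⊕ t1 ⊕ t5 ⊕ t3 ⊕ t6 ⊕ t4
Normal form of the second expression: t2 ⊕ t3 ⊕ t5 ⊕ t1 ⊕ t6 ⊕ t4
They disagree, so not equal.


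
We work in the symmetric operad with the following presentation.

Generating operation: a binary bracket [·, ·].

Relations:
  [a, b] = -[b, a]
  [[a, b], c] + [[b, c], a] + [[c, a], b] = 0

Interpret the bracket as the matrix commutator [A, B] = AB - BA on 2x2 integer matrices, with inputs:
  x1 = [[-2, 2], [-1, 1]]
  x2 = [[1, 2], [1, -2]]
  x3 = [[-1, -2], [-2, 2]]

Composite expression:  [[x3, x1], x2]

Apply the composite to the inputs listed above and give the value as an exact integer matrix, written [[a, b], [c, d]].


[x3, x1] = [[6, -12], [3, -6]]
[[x3, x1], x2] = [[-18, 60], [-3, 18]]

[[-18, 60], [-3, 18]]


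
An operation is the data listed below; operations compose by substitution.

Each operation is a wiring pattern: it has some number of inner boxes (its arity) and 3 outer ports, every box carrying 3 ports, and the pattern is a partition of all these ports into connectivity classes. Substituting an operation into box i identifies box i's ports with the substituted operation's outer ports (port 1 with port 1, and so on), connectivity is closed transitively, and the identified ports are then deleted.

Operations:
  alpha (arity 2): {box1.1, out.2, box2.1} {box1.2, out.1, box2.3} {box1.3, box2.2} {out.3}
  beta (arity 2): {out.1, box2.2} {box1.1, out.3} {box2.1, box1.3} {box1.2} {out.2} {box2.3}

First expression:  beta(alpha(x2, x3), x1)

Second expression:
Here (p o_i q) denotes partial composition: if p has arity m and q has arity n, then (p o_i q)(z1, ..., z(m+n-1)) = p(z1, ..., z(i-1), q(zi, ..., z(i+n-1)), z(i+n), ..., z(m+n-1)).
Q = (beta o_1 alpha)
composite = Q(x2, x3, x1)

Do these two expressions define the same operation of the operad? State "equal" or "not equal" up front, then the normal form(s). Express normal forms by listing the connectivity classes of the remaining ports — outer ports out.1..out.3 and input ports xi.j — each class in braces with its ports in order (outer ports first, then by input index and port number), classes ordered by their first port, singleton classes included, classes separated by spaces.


equal — both sides give {out.1, x1.2} {out.2} {out.3, x2.2, x3.3} {x1.1} {x1.3} {x2.1, x3.1} {x2.3, x3.2}

The first expression, normalized: {out.1, x1.2} {out.2} {out.3, x2.2, x3.3} {x1.1} {x1.3} {x2.1, x3.1} {x2.3, x3.2}
The second expression, normalized: {out.1, x1.2} {out.2} {out.3, x2.2, x3.3} {x1.1} {x1.3} {x2.1, x3.1} {x2.3, x3.2}
Both agree, so they are equal.


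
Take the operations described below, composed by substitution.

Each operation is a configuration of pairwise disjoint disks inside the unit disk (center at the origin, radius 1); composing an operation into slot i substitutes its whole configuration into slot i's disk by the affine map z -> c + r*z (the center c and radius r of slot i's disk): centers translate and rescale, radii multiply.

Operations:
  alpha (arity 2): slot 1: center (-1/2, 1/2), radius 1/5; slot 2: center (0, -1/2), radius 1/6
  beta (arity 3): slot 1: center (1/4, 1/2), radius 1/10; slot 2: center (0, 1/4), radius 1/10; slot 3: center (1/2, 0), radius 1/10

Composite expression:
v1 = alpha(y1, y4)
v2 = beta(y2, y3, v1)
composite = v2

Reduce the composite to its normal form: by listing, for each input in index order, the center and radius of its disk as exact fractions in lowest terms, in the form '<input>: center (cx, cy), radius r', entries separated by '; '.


Nesting under beta composes maps z -> c + r*z down each y-path.
tracing y2 down its 1-map path: center (1/4, 1/2), radius 1/10
tracing y3 down its 1-map path: center (0, 1/4), radius 1/10
tracing y1 down its 2-map path: center (9/20, 1/20), radius 1/50
tracing y4 down its 2-map path: center (1/2, -1/20), radius 1/60

y1: center (9/20, 1/20), radius 1/50; y2: center (1/4, 1/2), radius 1/10; y3: center (0, 1/4), radius 1/10; y4: center (1/2, -1/20), radius 1/60


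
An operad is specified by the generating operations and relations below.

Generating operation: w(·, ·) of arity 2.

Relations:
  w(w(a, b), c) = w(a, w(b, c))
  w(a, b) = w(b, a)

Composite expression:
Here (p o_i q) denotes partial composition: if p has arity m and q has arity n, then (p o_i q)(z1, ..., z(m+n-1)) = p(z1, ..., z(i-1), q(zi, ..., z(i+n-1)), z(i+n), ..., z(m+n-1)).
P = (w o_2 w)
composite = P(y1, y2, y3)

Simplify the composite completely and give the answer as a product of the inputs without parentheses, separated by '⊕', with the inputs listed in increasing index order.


Both nesting and order wash out for w; what remains is which y's occur.
w(y2, y3) reduces to y2 ⊕ y3
w(y1, w(y2, y3)) reduces to y1 ⊕ y2 ⊕ y3
rearranged into index order: y1 ⊕ y2 ⊕ y3

y1 ⊕ y2 ⊕ y3


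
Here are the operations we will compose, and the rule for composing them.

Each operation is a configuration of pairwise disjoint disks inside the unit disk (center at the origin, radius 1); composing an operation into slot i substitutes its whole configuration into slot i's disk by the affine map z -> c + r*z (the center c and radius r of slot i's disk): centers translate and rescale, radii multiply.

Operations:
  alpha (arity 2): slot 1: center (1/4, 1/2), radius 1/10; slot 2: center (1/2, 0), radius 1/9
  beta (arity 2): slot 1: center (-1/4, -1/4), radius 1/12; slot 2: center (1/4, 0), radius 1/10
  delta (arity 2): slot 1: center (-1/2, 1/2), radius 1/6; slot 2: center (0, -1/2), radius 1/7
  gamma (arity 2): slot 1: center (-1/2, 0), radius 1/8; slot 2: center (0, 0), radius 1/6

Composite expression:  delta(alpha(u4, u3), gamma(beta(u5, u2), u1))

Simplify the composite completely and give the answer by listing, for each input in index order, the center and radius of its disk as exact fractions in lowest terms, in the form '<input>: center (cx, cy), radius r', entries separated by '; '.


u1: center (0, -1/2), radius 1/42; u2: center (-15/224, -1/2), radius 1/560; u3: center (-5/12, 1/2), radius 1/54; u4: center (-11/24, 7/12), radius 1/60; u5: center (-17/224, -113/224), radius 1/672


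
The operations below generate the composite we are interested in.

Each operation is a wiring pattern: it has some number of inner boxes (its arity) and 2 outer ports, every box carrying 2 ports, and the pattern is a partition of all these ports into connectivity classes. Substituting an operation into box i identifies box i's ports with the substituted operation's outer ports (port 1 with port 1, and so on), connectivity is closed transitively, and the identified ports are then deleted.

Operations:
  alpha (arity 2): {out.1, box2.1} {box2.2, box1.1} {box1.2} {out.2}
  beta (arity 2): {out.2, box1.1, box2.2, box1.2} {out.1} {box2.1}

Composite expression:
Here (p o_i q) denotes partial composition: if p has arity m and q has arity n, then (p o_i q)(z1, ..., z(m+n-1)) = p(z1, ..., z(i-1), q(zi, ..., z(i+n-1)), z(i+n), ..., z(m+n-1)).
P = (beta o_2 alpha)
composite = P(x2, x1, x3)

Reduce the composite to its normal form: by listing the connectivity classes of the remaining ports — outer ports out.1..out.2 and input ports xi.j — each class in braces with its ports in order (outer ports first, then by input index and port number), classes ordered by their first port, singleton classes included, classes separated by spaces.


Two ports join when wires chain via beta-identified ports.
alpha over (x1, x3) gives {out.1, x3.1} {out.2} {x1.1, x3.2} {x1.2}, out.j being that stage's outer ports
beta over (x2, x1, x3) gives {out.1} {out.2, x2.1, x2.2} {x1.1, x3.2} {x1.2} {x3.1}, out.j being that stage's outer ports

{out.1} {out.2, x2.1, x2.2} {x1.1, x3.2} {x1.2} {x3.1}


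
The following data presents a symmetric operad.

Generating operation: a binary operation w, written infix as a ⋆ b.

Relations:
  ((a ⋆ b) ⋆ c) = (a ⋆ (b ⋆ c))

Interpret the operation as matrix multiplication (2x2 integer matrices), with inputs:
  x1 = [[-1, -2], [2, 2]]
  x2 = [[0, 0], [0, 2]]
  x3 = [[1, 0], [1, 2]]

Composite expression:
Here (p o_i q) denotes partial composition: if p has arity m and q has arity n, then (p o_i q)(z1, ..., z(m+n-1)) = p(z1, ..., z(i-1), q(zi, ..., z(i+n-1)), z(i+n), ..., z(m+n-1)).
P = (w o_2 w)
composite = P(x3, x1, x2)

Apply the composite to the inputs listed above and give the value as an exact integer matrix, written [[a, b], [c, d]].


(x1 ⋆ x2) = [[0, -4], [0, 4]]
(x3 ⋆ (x1 ⋆ x2)) = [[0, -4], [0, 4]]

[[0, -4], [0, 4]]


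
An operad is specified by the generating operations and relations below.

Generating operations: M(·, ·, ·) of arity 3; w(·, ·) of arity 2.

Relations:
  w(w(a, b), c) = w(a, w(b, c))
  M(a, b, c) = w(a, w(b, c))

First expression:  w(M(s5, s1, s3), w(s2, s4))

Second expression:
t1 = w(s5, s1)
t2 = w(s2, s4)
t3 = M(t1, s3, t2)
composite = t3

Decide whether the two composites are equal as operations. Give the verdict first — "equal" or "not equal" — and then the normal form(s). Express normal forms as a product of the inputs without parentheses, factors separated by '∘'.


In normal form, the first expression is s5 ∘ s1 ∘ s3 ∘ s2 ∘ s4
In normal form, the second expression is s5 ∘ s1 ∘ s3 ∘ s2 ∘ s4
One common form — equal.

equal; the common form is s5 ∘ s1 ∘ s3 ∘ s2 ∘ s4


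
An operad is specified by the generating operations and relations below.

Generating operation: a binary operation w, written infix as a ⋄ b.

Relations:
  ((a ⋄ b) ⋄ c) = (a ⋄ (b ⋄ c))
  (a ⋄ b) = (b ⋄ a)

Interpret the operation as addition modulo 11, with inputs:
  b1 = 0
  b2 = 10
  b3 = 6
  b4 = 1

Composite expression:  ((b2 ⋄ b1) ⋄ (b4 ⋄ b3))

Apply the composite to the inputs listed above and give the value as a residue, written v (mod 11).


(b2 ⋄ b1) = 10
(b4 ⋄ b3) = 7
((b2 ⋄ b1) ⋄ (b4 ⋄ b3)) = 6

6 (mod 11)


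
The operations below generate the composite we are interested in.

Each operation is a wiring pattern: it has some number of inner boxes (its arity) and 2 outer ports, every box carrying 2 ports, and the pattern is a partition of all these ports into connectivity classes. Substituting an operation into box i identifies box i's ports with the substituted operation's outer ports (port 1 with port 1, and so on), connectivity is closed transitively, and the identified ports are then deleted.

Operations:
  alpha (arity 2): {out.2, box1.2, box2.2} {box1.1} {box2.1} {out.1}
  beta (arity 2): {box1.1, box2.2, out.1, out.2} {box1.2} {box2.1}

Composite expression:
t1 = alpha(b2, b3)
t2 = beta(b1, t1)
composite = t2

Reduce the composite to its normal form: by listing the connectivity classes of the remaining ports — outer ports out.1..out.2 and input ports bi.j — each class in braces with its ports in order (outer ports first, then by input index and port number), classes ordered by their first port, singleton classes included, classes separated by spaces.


Reachability decides: close wires over beta-identified ports.
alpha over (b2, b3) gives {out.1} {out.2, b2.2, b3.2} {b2.1} {b3.1}, out.j being that stage's outer ports
beta over (b1, b2, b3) gives {out.1, out.2, b1.1, b2.2, b3.2} {b1.2} {b2.1} {b3.1}, out.j being that stage's outer ports

{out.1, out.2, b1.1, b2.2, b3.2} {b1.2} {b2.1} {b3.1}


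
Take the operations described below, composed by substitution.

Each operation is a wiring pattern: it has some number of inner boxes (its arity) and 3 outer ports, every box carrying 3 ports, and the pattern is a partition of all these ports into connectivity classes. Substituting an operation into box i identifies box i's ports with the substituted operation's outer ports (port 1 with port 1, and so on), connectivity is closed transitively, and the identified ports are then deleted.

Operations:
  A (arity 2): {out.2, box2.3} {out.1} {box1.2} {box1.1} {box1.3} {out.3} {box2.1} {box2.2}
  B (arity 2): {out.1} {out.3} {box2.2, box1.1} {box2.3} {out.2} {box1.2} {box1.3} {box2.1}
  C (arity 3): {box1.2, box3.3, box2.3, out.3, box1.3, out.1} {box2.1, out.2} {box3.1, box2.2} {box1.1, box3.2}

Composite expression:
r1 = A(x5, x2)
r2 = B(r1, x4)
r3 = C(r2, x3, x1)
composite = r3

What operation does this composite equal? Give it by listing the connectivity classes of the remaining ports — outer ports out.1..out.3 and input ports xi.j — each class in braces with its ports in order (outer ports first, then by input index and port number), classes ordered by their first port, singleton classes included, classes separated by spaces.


{out.1, out.3, x1.3, x3.3} {out.2, x3.1} {x1.1, x3.2} {x1.2} {x2.1} {x2.2} {x2.3} {x4.1} {x4.2} {x4.3} {x5.1} {x5.2} {x5.3}

Connectivity passes through glued C-boundaries; trace each wire chain.
after A, the pattern on (x5, x2) reads {out.1} {out.2, x2.3} {out.3} {x2.1} {x2.2} {x5.1} {x5.2} {x5.3} (out.j = its outer ports)
after B, the pattern on (x5, x2, x4) reads {out.1} {out.2} {out.3} {x2.1} {x2.2} {x2.3} {x4.1} {x4.2} {x4.3} {x5.1} {x5.2} {x5.3} (out.j = its outer ports)
after C, the pattern on (x5, x2, x4, x3, x1) reads {out.1, out.3, x1.3, x3.3} {out.2, x3.1} {x1.1, x3.2} {x1.2} {x2.1} {x2.2} {x2.3} {x4.1} {x4.2} {x4.3} {x5.1} {x5.2} {x5.3} (out.j = its outer ports)


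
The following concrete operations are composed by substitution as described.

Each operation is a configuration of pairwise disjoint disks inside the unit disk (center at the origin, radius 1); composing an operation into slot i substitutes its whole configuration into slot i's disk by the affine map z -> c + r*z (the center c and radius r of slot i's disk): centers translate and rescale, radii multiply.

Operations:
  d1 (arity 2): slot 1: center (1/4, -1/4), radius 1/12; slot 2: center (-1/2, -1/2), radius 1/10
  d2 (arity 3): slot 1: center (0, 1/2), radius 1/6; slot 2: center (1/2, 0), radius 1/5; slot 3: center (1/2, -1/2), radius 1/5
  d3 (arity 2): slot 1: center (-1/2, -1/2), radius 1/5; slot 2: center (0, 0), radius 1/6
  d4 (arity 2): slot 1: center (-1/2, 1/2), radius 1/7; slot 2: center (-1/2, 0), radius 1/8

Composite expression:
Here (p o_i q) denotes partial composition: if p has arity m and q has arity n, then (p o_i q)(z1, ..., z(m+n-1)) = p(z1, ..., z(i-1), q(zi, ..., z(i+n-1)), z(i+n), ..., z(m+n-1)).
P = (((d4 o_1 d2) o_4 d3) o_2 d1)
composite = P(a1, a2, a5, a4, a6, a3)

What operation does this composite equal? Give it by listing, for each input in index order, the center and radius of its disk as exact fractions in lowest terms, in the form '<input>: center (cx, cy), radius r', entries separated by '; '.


a1: center (-1/2, 4/7), radius 1/42; a2: center (-59/140, 69/140), radius 1/420; a3: center (-1/2, 0), radius 1/48; a4: center (-3/7, 3/7), radius 1/35; a5: center (-31/70, 17/35), radius 1/350; a6: center (-9/16, -1/16), radius 1/40


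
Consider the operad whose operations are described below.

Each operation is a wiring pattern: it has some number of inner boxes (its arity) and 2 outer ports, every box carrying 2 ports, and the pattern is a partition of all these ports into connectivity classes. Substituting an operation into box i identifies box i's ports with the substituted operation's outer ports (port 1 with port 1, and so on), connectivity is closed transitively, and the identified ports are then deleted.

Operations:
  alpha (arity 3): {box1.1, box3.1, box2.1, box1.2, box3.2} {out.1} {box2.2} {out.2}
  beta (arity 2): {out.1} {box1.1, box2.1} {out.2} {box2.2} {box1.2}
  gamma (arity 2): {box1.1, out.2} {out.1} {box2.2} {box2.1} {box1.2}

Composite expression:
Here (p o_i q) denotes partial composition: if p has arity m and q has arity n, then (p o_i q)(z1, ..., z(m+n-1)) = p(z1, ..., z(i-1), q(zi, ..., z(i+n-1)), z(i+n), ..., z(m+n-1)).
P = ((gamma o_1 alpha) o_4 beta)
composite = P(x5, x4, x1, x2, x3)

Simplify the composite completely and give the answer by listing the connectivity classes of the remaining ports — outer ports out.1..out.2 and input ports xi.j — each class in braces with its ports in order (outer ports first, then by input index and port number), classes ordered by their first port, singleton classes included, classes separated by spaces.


{out.1} {out.2} {x1.1, x1.2, x4.1, x5.1, x5.2} {x2.1, x3.1} {x2.2} {x3.2} {x4.2}

Reachability decides: close wires over gamma-identified ports.
stage alpha: inputs (x5, x4, x1), connectivity {out.1} {out.2} {x1.1, x1.2, x4.1, x5.1, x5.2} {x4.2}, out.j its boundary
stage beta: inputs (x2, x3), connectivity {out.1} {out.2} {x2.1, x3.1} {x2.2} {x3.2}, out.j its boundary
stage gamma: inputs (x5, x4, x1, x2, x3), connectivity {out.1} {out.2} {x1.1, x1.2, x4.1, x5.1, x5.2} {x2.1, x3.1} {x2.2} {x3.2} {x4.2}, out.j its boundary


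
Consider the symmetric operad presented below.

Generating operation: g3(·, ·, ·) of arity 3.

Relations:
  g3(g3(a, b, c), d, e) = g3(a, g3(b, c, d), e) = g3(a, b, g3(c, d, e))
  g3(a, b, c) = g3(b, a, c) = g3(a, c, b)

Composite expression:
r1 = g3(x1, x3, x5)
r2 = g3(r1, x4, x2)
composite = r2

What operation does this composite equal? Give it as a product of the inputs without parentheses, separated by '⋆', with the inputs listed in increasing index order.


x1 ⋆ x2 ⋆ x3 ⋆ x4 ⋆ x5

Reordering under g3 is free, so list the x-inputs canonically.
g3(x1, x3, x5) unparenthesizes to x1 ⋆ x3 ⋆ x5
g3(g3(x1, x3, x5), x4, x2) unparenthesizes to x1 ⋆ x3 ⋆ x5 ⋆ x4 ⋆ x2
putting the inputs in ascending order: x1 ⋆ x2 ⋆ x3 ⋆ x4 ⋆ x5


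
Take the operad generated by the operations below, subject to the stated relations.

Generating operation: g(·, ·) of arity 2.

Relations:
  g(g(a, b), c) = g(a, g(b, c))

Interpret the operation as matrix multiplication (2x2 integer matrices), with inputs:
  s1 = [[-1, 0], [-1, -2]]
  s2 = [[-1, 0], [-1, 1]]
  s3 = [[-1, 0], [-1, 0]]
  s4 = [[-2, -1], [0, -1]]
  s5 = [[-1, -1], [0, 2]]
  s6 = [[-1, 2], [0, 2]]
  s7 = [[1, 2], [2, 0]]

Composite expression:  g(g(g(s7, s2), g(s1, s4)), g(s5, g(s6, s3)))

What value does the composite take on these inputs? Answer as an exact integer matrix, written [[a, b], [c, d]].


g(s7, s2) = [[-3, 2], [-2, 0]]
g(s1, s4) = [[2, 1], [2, 3]]
g(g(s7, s2), g(s1, s4)) = [[-2, 3], [-4, -2]]
g(s6, s3) = [[-1, 0], [-2, 0]]
g(s5, g(s6, s3)) = [[3, 0], [-4, 0]]
g(g(g(s7, s2), g(s1, s4)), g(s5, g(s6, s3))) = [[-18, 0], [-4, 0]]

[[-18, 0], [-4, 0]]


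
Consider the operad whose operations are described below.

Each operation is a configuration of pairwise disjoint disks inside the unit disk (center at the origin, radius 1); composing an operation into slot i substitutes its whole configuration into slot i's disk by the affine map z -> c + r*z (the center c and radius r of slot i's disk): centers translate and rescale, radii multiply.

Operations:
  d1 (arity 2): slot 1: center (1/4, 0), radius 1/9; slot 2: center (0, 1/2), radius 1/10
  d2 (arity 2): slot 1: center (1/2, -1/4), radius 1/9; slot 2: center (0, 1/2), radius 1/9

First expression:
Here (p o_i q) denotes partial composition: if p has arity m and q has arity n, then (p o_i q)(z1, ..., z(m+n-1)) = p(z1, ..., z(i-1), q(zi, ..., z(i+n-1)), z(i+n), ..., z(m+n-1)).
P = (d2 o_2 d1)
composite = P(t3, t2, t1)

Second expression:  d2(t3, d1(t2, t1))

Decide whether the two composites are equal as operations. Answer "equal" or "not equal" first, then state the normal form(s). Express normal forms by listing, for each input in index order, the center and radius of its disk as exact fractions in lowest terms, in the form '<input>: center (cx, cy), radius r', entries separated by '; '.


The first expression, normalized: t1: center (0, 5/9), radius 1/90; t2: center (1/36, 1/2), radius 1/81; t3: center (1/2, -1/4), radius 1/9
The second expression, normalized: t1: center (0, 5/9), radius 1/90; t2: center (1/36, 1/2), radius 1/81; t3: center (1/2, -1/4), radius 1/9
Same normal form: equal.

equal: each reduces to t1: center (0, 5/9), radius 1/90; t2: center (1/36, 1/2), radius 1/81; t3: center (1/2, -1/4), radius 1/9


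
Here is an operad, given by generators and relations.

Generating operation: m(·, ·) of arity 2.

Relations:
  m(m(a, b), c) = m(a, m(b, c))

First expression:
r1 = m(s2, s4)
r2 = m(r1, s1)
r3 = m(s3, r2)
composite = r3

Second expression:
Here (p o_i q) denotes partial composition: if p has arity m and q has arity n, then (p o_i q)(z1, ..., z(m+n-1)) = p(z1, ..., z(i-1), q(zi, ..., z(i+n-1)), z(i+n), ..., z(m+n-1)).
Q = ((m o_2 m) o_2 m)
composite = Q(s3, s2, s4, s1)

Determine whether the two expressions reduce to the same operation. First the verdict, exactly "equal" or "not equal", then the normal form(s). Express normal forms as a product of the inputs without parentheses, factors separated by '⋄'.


The first expression, normalized: s3 ⋄ s2 ⋄ s4 ⋄ s1
The second expression, normalized: s3 ⋄ s2 ⋄ s4 ⋄ s1
One common form — equal.

equal: each reduces to s3 ⋄ s2 ⋄ s4 ⋄ s1


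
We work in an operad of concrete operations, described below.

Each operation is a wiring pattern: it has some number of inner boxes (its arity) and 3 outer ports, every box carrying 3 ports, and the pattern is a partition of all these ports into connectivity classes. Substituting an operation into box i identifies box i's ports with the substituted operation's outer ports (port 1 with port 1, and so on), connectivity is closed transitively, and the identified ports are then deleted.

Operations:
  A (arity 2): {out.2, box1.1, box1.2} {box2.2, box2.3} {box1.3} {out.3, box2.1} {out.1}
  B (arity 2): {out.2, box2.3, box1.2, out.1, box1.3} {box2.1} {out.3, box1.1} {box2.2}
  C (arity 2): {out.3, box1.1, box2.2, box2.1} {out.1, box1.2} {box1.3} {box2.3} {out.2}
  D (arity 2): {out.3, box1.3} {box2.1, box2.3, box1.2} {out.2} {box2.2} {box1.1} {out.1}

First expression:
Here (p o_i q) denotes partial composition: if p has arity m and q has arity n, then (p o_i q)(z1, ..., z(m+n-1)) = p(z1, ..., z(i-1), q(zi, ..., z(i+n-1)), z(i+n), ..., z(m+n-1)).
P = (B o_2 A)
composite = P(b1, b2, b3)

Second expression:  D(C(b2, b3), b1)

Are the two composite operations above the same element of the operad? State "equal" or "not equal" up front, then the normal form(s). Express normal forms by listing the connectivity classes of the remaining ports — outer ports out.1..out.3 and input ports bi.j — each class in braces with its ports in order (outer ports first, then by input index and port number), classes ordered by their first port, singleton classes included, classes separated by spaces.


not equal: they reduce to {out.1, out.2, b1.2, b1.3, b3.1} {out.3, b1.1} {b2.1, b2.2} {b2.3} {b3.2, b3.3} and {out.1} {out.2} {out.3, b2.1, b3.1, b3.2} {b1.1, b1.3} {b1.2} {b2.2} {b2.3} {b3.3}

The first expression, normalized: {out.1, out.2, b1.2, b1.3, b3.1} {out.3, b1.1} {b2.1, b2.2} {b2.3} {b3.2, b3.3}
The second expression, normalized: {out.1} {out.2} {out.3, b2.1, b3.1, b3.2} {b1.1, b1.3} {b1.2} {b2.2} {b2.3} {b3.3}
No match — not equal.


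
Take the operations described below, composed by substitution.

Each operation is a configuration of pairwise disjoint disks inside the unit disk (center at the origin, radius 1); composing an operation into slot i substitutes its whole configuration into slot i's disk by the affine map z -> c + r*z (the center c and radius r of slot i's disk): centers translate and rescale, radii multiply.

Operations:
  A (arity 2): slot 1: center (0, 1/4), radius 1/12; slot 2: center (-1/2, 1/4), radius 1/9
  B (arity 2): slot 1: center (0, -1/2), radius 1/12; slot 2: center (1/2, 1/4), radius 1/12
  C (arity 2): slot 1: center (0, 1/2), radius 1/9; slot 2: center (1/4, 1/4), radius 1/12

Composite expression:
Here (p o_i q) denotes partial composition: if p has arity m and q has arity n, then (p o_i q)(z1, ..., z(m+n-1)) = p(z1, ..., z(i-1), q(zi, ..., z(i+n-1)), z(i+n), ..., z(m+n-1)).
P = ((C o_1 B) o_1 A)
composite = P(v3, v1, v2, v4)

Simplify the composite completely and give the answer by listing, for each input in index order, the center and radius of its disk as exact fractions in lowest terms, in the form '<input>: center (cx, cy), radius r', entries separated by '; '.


v1: center (-1/216, 193/432), radius 1/972; v2: center (1/18, 19/36), radius 1/108; v3: center (0, 193/432), radius 1/1296; v4: center (1/4, 1/4), radius 1/12


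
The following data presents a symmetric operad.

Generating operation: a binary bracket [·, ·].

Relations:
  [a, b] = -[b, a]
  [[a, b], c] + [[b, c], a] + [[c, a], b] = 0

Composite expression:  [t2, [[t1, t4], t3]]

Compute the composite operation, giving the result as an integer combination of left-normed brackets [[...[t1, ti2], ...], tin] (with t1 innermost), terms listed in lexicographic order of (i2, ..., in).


-[[[t1, t4], t3], t2]


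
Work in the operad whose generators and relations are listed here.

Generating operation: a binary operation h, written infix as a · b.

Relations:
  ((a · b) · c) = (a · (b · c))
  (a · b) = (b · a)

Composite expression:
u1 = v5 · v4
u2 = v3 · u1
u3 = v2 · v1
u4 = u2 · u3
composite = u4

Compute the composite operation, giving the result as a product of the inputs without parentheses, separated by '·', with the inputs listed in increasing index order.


v1 · v2 · v3 · v4 · v5

Both nesting and order wash out for h; what remains is which v's occur.
(v5 · v4) unparenthesizes to v5 · v4
(v3 · (v5 · v4)) unparenthesizes to v3 · v5 · v4
(v2 · v1) unparenthesizes to v2 · v1
((v3 · (v5 · v4)) · (v2 · v1)) unparenthesizes to v3 · v5 · v4 · v2 · v1
rearranged into index order: v1 · v2 · v3 · v4 · v5


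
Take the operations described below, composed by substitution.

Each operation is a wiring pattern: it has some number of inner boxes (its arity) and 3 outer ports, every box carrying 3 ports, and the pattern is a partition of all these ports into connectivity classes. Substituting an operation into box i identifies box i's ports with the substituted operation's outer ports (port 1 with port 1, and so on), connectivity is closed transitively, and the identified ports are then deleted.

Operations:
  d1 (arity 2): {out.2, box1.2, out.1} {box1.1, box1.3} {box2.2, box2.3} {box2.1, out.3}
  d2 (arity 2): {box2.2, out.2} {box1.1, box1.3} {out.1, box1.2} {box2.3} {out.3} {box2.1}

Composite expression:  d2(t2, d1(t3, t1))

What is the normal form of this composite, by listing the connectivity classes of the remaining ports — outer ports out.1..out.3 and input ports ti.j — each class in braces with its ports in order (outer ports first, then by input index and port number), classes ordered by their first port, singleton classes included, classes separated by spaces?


{out.1, t2.2} {out.2, t3.2} {out.3} {t1.1} {t1.2, t1.3} {t2.1, t2.3} {t3.1, t3.3}

Substituting into d2 glues patterns; closure does the rest.
through d1, on inputs (t3, t1): {out.1, out.2, t3.2} {out.3, t1.1} {t1.2, t1.3} {t3.1, t3.3} (out.j = stage outer ports)
through d2, on inputs (t2, t3, t1): {out.1, t2.2} {out.2, t3.2} {out.3} {t1.1} {t1.2, t1.3} {t2.1, t2.3} {t3.1, t3.3} (out.j = stage outer ports)


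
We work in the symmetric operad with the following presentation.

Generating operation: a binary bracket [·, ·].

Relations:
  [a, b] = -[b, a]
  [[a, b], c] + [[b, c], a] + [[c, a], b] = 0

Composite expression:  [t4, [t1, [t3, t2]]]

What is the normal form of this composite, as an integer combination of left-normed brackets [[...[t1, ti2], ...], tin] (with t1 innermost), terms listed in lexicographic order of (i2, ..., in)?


[[[t1, t2], t3], t4] - [[[t1, t3], t2], t4]

Skip Jacobi rewriting: expand, keep t1-initial words, read off terms.
Composite bracket: [t4, [t1, [t3, t2]]]
Full expansion: 8 signed words from ab - ba (2^3 = 8).
Keep just the words that open with t1:
  t1t2t3t4 appears with sign +1, giving the term +[[[t1, t2], t3], t4]
  t1t3t2t4 appears with sign -1, giving the term -[[[t1, t3], t2], t4]


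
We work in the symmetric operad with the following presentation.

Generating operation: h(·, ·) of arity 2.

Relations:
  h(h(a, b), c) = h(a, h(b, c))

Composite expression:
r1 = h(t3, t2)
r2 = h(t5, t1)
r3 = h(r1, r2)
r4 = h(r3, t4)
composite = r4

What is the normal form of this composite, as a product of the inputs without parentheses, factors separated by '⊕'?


Under associativity of h, the answer is the t's in reading order.
h(t3, t2) spells out as t3 ⊕ t2
h(t5, t1) spells out as t5 ⊕ t1
h(h(t3, t2), h(t5, t1)) spells out as t3 ⊕ t2 ⊕ t5 ⊕ t1
h(h(h(t3, t2), h(t5, t1)), t4) spells out as t3 ⊕ t2 ⊕ t5 ⊕ t1 ⊕ t4

t3 ⊕ t2 ⊕ t5 ⊕ t1 ⊕ t4


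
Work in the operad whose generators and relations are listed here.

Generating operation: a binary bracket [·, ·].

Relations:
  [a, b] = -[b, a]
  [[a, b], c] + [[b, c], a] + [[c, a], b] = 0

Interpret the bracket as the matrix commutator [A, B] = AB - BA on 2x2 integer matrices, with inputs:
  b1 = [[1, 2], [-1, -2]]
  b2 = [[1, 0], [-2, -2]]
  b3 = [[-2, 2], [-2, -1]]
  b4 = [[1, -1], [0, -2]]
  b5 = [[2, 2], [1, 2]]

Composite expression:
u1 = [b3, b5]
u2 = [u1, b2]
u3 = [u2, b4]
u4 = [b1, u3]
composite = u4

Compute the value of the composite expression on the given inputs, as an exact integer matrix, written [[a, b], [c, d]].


[b3, b5] = [[6, -2], [1, -6]]
[[b3, b5], b2] = [[4, 6], [27, -4]]
[[[b3, b5], b2], b4] = [[27, -26], [81, -27]]
[b1, [[[b3, b5], b2], b4]] = [[136, -186], [-297, -136]]

[[136, -186], [-297, -136]]


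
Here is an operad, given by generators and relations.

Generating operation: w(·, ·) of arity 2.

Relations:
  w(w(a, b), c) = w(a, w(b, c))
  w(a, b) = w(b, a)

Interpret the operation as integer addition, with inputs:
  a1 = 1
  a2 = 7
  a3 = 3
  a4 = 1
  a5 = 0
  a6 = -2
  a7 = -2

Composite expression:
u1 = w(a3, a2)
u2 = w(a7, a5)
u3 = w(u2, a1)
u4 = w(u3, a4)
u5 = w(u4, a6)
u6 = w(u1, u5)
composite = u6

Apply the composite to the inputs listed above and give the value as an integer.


8

w(a3, a2) = 10
w(a7, a5) = -2
w(w(a7, a5), a1) = -1
w(w(w(a7, a5), a1), a4) = 0
w(w(w(w(a7, a5), a1), a4), a6) = -2
w(w(a3, a2), w(w(w(w(a7, a5), a1), a4), a6)) = 8


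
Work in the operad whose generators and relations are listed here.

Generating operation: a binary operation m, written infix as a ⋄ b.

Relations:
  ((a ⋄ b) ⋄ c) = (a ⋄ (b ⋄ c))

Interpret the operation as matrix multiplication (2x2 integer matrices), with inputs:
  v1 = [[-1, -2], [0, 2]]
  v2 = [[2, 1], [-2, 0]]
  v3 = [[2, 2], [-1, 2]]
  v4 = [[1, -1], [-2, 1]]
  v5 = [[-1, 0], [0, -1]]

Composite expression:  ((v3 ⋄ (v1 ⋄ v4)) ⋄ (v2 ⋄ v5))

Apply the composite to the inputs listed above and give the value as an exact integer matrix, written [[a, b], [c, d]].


[[8, 2], [32, 11]]


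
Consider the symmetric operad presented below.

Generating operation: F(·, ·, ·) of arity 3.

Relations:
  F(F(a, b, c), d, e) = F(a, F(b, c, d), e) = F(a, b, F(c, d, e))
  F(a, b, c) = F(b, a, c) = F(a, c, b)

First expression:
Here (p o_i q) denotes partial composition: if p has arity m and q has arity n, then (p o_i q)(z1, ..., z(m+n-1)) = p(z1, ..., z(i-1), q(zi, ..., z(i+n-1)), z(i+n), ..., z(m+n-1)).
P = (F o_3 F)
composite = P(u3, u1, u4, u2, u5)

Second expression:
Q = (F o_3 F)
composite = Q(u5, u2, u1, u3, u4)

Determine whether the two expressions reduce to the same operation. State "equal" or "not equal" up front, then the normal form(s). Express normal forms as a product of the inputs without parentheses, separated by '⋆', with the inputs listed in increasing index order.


The first expression reduces to u1 ⋆ u2 ⋆ u3 ⋆ u4 ⋆ u5
The second expression reduces to u1 ⋆ u2 ⋆ u3 ⋆ u4 ⋆ u5
The forms coincide; equal.

equal — both sides give u1 ⋆ u2 ⋆ u3 ⋆ u4 ⋆ u5


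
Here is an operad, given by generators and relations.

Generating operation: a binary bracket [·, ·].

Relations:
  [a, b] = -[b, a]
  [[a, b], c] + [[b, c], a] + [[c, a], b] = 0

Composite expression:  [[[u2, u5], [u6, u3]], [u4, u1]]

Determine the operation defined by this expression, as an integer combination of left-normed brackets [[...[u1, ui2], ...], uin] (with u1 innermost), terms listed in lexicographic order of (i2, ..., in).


Skip Jacobi rewriting: expand, keep u1-initial words, read off terms.
Composite bracket: [[[u2, u5], [u6, u3]], [u4, u1]]
Under [a, b] = ab - ba we get 32 signed associative words (2^5 = 32).
The u1-initial words carry the normal form:
  sign of u1u4u2u5u3u6 is -1, so it contributes -[[[[[u1, u4], u2], u5], u3], u6]
  sign of u1u4u2u5u6u3 is +1, so it contributes +[[[[[u1, u4], u2], u5], u6], u3]
  sign of u1u4u3u6u2u5 is +1, so it contributes +[[[[[u1, u4], u3], u6], u2], u5]
  sign of u1u4u3u6u5u2 is -1, so it contributes -[[[[[u1, u4], u3], u6], u5], u2]
  sign of u1u4u5u2u3u6 is +1, so it contributes +[[[[[u1, u4], u5], u2], u3], u6]
  sign of u1u4u5u2u6u3 is -1, so it contributes -[[[[[u1, u4], u5], u2], u6], u3]
  sign of u1u4u6u3u2u5 is -1, so it contributes -[[[[[u1, u4], u6], u3], u2], u5]
  sign of u1u4u6u3u5u2 is +1, so it contributes +[[[[[u1, u4], u6], u3], u5], u2]

-[[[[[u1, u4], u2], u5], u3], u6] + [[[[[u1, u4], u2], u5], u6], u3] + [[[[[u1, u4], u3], u6], u2], u5] - [[[[[u1, u4], u3], u6], u5], u2] + [[[[[u1, u4], u5], u2], u3], u6] - [[[[[u1, u4], u5], u2], u6], u3] - [[[[[u1, u4], u6], u3], u2], u5] + [[[[[u1, u4], u6], u3], u5], u2]


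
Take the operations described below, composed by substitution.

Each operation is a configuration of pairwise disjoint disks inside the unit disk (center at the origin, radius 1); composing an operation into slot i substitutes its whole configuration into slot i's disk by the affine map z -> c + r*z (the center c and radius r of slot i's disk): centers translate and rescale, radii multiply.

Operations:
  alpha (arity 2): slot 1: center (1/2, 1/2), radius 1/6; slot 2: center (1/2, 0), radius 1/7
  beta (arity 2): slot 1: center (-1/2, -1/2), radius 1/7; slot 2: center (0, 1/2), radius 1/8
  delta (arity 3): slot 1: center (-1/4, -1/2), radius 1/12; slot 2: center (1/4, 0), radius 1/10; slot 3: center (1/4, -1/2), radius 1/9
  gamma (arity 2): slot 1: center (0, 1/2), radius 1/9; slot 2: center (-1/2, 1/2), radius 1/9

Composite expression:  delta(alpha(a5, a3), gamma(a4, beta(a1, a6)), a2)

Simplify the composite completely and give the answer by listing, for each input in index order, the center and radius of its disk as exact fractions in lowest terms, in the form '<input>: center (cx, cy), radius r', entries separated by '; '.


a1: center (7/36, 2/45), radius 1/630; a2: center (1/4, -1/2), radius 1/9; a3: center (-5/24, -1/2), radius 1/84; a4: center (1/4, 1/20), radius 1/90; a5: center (-5/24, -11/24), radius 1/72; a6: center (1/5, 1/18), radius 1/720
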